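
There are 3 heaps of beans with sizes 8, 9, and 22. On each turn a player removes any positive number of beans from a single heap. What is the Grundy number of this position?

Bitwise XOR of the heap sizes:
  01000  (8)
  01001  (9)
  10110  (22)
  -----
  10111  (23)

23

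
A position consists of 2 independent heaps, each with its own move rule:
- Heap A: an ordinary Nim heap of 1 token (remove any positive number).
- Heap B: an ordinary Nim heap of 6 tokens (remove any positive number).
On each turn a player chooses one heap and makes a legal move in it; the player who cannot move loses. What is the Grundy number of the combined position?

7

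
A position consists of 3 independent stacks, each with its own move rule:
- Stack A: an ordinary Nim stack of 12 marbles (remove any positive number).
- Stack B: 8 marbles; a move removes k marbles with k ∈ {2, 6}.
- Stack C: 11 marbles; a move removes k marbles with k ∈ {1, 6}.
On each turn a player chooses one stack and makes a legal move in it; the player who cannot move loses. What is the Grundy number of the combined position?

Stack A is a plain Nim stack of size 12, so its Grundy value is 12.
For stack B, compute g(0), g(1), … with moves {2, 6}:
k:     0  1  2  3  4  5  6  7  8
g(k):  0  0  1  1  0  0  1  1  0
So g(8) = 0.
For stack C, compute g(0), g(1), … with moves {1, 6}:
k:     0  1  2  3  4  5  6  7  8  9 10 11
g(k):  0  1  0  1  0  1  2  0  1  0  1  0
So g(11) = 0.
By the Sprague-Grundy theorem, the Grundy value of a sum of independent games is the XOR of the component values.
Combined value = 12 XOR 0 XOR 0 = 12.

12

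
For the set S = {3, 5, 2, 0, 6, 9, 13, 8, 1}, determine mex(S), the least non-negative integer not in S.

4

The values 0, 1, 2, 3 are all present; 4 is the first non-negative integer missing from the set.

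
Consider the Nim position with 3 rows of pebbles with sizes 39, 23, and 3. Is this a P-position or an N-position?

Compute the nim-sum pairwise:
39 ⊕ 23 = 48
48 ⊕ 3 = 51
The nim-sum is 51 ≠ 0, so this is an N-position: the player to move can win.

N-position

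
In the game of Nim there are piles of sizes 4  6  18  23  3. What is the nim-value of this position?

Nim-sum: 4 ⊕ 6 ⊕ 18 ⊕ 23 ⊕ 3 = 4.

4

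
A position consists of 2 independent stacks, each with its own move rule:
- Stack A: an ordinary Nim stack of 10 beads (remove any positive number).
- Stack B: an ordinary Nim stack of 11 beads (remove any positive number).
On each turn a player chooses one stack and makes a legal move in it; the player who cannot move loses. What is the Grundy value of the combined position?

Stack A is a plain Nim stack of size 10, so its Grundy value is 10.
Stack B is a plain Nim stack of size 11, so its Grundy value is 11.
By the Sprague-Grundy theorem, the Grundy value of a sum of independent games is the XOR of the component values.
Combined value = 10 XOR 11 = 1.

1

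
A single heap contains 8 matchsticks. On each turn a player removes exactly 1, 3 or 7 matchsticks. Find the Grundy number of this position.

Compute g(0), g(1), … for moves {1, 3, 7}:
g(0) = mex{} = 0
g(1) = mex{0} = 1
g(2) = mex{1} = 0
g(3) = mex{0} = 1
g(4) = mex{1} = 0
g(5) = mex{0} = 1
g(6) = mex{1} = 0
g(7) = mex{0} = 1
g(8) = mex{1} = 0
So g(8) = 0.

0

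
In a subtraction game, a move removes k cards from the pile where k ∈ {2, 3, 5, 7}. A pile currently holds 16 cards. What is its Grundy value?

3

Compute g(0), g(1), … for moves {2, 3, 5, 7}:
k:     0  1  2  3  4  5  6  7  8  9 10 11 12 13 14 15 16
g(k):  0  0  1  1  2  2  3  3  4  0  0  1  1  2  2  3  3
So g(16) = 3.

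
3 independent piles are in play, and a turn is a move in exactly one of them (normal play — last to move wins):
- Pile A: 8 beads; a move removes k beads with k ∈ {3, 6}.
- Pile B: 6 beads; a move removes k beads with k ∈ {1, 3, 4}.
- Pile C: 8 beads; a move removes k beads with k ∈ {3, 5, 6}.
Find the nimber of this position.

2

Build the Grundy sequence for pile A with g(k) = mex{g(k−s) : s ∈ {3, 6}, s ≤ k}:
k:     0  1  2  3  4  5  6  7  8
g(k):  0  0  0  1  1  1  2  2  2
So g(8) = 2.
Grundy values for pile B (subtraction set {1, 3, 4}):
k:     0  1  2  3  4  5  6
g(k):  0  1  0  1  2  3  2
So g(6) = 2.
Build the Grundy sequence for pile C with g(k) = mex{g(k−s) : s ∈ {3, 5, 6}, s ≤ k}:
k:     0  1  2  3  4  5  6  7  8
g(k):  0  0  0  1  1  1  2  2  2
So g(8) = 2.
By the Sprague-Grundy theorem, the Grundy value of a sum of independent games is the XOR of the component values.
Combined value = 2 XOR 2 XOR 2 = 2.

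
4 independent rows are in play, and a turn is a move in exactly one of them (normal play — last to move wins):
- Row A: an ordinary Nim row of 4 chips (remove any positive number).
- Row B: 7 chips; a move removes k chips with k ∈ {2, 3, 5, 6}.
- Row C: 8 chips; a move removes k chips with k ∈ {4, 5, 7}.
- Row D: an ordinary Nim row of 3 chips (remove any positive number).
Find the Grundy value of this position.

Row A is a plain Nim row of size 4, so its Grundy value is 4.
Grundy values for row B (subtraction set {2, 3, 5, 6}):
g(0) = mex{} = 0
g(1) = mex{} = 0
g(2) = mex{0} = 1
g(3) = mex{0} = 1
g(4) = mex{0,1} = 2
g(5) = mex{0,1} = 2
g(6) = mex{0,1,2} = 3
g(7) = mex{0,1,2} = 3
So g(7) = 3.
Build the Grundy sequence for row C with g(k) = mex{g(k−s) : s ∈ {4, 5, 7}, s ≤ k}:
g(0) = mex{} = 0
g(1) = mex{} = 0
g(2) = mex{} = 0
g(3) = mex{} = 0
g(4) = mex{0} = 1
g(5) = mex{0} = 1
g(6) = mex{0} = 1
g(7) = mex{0} = 1
g(8) = mex{0,1} = 2
So g(8) = 2.
Row D is a plain Nim row of size 3, so its Grundy value is 3.
By the Sprague-Grundy theorem, the Grundy value of a sum of independent games is the XOR of the component values.
Combined value = 4 XOR 3 XOR 2 XOR 3 = 6.

6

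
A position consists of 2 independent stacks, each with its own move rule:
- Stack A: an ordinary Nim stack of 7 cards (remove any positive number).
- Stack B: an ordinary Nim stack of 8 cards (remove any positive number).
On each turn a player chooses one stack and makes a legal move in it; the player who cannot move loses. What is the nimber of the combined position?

15

Stack A is a plain Nim stack of size 7, so its Grundy value is 7.
Stack B is a plain Nim stack of size 8, so its Grundy value is 8.
The value of a disjunctive sum is the nim-sum of the parts.
Combined value = 7 ⊕ 8 = 15.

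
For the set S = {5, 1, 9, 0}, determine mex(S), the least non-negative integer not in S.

The values 0, 1 are all present; 2 is the first non-negative integer missing from the set.

2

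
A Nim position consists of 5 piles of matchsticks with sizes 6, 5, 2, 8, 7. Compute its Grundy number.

Nim-sum: 6 ⊕ 5 ⊕ 2 ⊕ 8 ⊕ 7 = 14.

14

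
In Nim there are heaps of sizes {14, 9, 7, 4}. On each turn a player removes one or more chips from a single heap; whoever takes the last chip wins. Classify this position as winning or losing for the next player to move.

Compute the nim-sum pairwise:
14 ^ 9 = 7
7 ^ 7 = 0
0 ^ 4 = 4
The nim-sum is 4 ≠ 0, so this is an N-position: the player to move can win.

Winning position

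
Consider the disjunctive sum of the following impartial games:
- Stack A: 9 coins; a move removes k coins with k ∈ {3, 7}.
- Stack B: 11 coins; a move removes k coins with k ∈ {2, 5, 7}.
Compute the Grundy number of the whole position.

For stack A, compute g(0), g(1), … with moves {3, 7}:
k:     0  1  2  3  4  5  6  7  8  9
g(k):  0  0  0  1  1  1  0  2  2  1
So g(9) = 1.
Grundy values for stack B (subtraction set {2, 5, 7}):
k:     0  1  2  3  4  5  6  7  8  9 10 11
g(k):  0  0  1  1  0  2  1  3  2  2  0  3
So g(11) = 3.
By the Sprague-Grundy theorem, the Grundy value of a sum of independent games is the XOR of the component values.
Combined value = 1 ⊕ 3 = 2.

2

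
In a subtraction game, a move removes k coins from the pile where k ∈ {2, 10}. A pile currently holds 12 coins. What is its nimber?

0

Compute g(0), g(1), … for moves {2, 10}:
k:     0  1  2  3  4  5  6  7  8  9 10 11 12
g(k):  0  0  1  1  0  0  1  1  0  0  1  1  0
So g(12) = 0.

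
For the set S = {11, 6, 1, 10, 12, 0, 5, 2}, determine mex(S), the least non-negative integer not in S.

3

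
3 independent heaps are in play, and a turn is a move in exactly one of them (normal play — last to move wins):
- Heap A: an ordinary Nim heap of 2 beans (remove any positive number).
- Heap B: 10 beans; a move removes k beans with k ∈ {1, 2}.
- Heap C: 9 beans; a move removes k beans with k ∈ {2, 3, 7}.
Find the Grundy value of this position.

Heap A is a plain Nim heap of size 2, so its Grundy value is 2.
Build the Grundy sequence for heap B with g(k) = mex{g(k−s) : s ∈ {1, 2}, s ≤ k}:
g(0) = mex{} = 0
g(1) = mex{0} = 1
g(2) = mex{0,1} = 2
g(3) = mex{1,2} = 0
g(4) = mex{0,2} = 1
g(5) = mex{0,1} = 2
g(6) = mex{1,2} = 0
g(7) = mex{0,2} = 1
g(8) = mex{0,1} = 2
g(9) = mex{1,2} = 0
g(10) = mex{0,2} = 1
So g(10) = 1.
Build the Grundy sequence for heap C with g(k) = mex{g(k−s) : s ∈ {2, 3, 7}, s ≤ k}:
k:     0  1  2  3  4  5  6  7  8  9
g(k):  0  0  1  1  2  0  0  1  1  2
So g(9) = 2.
The value of a disjunctive sum is the nim-sum of the parts.
Combined value = 2 XOR 1 XOR 2 = 1.

1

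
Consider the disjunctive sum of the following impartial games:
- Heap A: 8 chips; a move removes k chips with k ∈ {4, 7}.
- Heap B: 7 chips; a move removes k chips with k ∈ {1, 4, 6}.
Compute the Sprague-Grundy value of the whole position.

2

For heap A, compute g(0), g(1), … with moves {4, 7}:
g(0) = mex{} = 0
g(1) = mex{} = 0
g(2) = mex{} = 0
g(3) = mex{} = 0
g(4) = mex{0} = 1
g(5) = mex{0} = 1
g(6) = mex{0} = 1
g(7) = mex{0} = 1
g(8) = mex{0,1} = 2
So g(8) = 2.
For heap B, compute g(0), g(1), … with moves {1, 4, 6}:
g(0) = mex{} = 0
g(1) = mex{0} = 1
g(2) = mex{1} = 0
g(3) = mex{0} = 1
g(4) = mex{0,1} = 2
g(5) = mex{1,2} = 0
g(6) = mex{0} = 1
g(7) = mex{1} = 0
So g(7) = 0.
The value of a disjunctive sum is the nim-sum of the parts.
Combined value = 2 XOR 0 = 2.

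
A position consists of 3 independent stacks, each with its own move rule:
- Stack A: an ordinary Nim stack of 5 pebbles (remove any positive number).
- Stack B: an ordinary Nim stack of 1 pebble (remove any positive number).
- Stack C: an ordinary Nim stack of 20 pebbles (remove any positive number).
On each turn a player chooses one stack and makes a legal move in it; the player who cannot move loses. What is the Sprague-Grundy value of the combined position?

16

Stack A is a plain Nim stack of size 5, so its Grundy value is 5.
Stack B is a plain Nim stack of size 1, so its Grundy value is 1.
Stack C is a plain Nim stack of size 20, so its Grundy value is 20.
The value of a disjunctive sum is the nim-sum of the parts.
Combined value = 5 XOR 1 XOR 20 = 16.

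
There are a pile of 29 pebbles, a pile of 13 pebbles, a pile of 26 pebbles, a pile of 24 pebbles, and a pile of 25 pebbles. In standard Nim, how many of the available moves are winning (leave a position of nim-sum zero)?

5

Compute the nim-sum pairwise:
29 ⊕ 13 = 16
16 ⊕ 26 = 10
10 ⊕ 24 = 18
18 ⊕ 25 = 11
The overall nim-sum is X = 11. A pile of size p has a winning move iff p XOR X < p (reduce it to p XOR X).
  29: 29 XOR 11 = 22 < 29 — winning move (to 22).
  13: 13 XOR 11 = 6 < 13 — winning move (to 6).
  26: 26 XOR 11 = 17 < 26 — winning move (to 17).
  24: 24 XOR 11 = 19 < 24 — winning move (to 19).
  25: 25 XOR 11 = 18 < 25 — winning move (to 18).
That gives 5 winning moves.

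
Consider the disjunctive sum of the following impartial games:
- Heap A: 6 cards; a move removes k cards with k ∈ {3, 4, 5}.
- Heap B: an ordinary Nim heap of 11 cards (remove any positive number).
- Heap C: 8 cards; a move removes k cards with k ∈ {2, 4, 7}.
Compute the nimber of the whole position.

8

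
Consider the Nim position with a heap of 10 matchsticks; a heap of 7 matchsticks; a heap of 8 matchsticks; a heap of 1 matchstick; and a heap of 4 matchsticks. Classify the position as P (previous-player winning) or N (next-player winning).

P-position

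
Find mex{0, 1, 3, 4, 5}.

The values 0, 1 are all present; 2 is the first non-negative integer missing from the set.

2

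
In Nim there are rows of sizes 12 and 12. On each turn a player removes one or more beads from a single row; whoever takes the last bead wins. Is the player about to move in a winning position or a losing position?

Write each in binary and XOR column by column:
  1100  (12)
  1100  (12)
  ----
  0000  (0)
The nim-sum is 0, so this is a P-position: the player to move is in a losing position under optimal play.

Losing position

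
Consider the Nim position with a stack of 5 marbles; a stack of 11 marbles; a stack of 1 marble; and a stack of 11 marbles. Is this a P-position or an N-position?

N-position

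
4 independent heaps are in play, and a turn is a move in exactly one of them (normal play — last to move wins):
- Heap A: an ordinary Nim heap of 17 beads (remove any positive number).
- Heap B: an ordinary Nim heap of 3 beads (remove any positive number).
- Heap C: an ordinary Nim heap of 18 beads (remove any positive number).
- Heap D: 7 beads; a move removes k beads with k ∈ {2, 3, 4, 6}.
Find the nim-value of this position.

3

Heap A is a plain Nim heap of size 17, so its Grundy value is 17.
Heap B is a plain Nim heap of size 3, so its Grundy value is 3.
Heap C is a plain Nim heap of size 18, so its Grundy value is 18.
Grundy values for heap D (subtraction set {2, 3, 4, 6}):
k:     0  1  2  3  4  5  6  7
g(k):  0  0  1  1  2  2  3  3
So g(7) = 3.
By the Sprague-Grundy theorem, the Grundy value of a sum of independent games is the XOR of the component values.
Combined value = 17 XOR 3 XOR 18 XOR 3 = 3.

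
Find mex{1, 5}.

0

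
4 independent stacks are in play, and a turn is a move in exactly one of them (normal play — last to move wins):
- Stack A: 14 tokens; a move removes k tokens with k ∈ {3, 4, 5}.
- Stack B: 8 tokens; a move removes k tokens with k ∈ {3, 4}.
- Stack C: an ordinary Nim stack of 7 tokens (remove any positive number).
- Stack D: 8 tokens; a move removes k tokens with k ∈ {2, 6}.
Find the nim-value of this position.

5

Grundy values for stack A (subtraction set {3, 4, 5}):
g(0) = mex{} = 0
g(1) = mex{} = 0
g(2) = mex{} = 0
g(3) = mex{0} = 1
g(4) = mex{0} = 1
g(5) = mex{0} = 1
g(6) = mex{0,1} = 2
g(7) = mex{0,1} = 2
g(8) = mex{1} = 0
g(9) = mex{1,2} = 0
g(10) = mex{1,2} = 0
g(11) = mex{0,2} = 1
g(12) = mex{0,2} = 1
g(13) = mex{0} = 1
g(14) = mex{0,1} = 2
So g(14) = 2.
For stack B, compute g(0), g(1), … with moves {3, 4}:
k:     0  1  2  3  4  5  6  7  8
g(k):  0  0  0  1  1  1  2  0  0
So g(8) = 0.
Stack C is a plain Nim stack of size 7, so its Grundy value is 7.
Grundy values for stack D (subtraction set {2, 6}):
k:     0  1  2  3  4  5  6  7  8
g(k):  0  0  1  1  0  0  1  1  0
So g(8) = 0.
The value of a disjunctive sum is the nim-sum of the parts.
Combined value = 2 XOR 0 XOR 7 XOR 0 = 5.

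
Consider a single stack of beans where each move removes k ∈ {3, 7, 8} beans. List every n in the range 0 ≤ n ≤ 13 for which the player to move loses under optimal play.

Compute g(0), g(1), … for moves {3, 7, 8}:
g(0) = mex{} = 0
g(1) = mex{} = 0
g(2) = mex{} = 0
g(3) = mex{0} = 1
g(4) = mex{0} = 1
g(5) = mex{0} = 1
g(6) = mex{1} = 0
g(7) = mex{0,1} = 2
g(8) = mex{0,1} = 2
g(9) = mex{0} = 1
g(10) = mex{0,1,2} = 3
g(11) = mex{1,2} = 0
g(12) = mex{1} = 0
g(13) = mex{0,1,3} = 2
The P-positions (g = 0) in 0..13 are 0, 1, 2, 6, 11, 12.

0, 1, 2, 6, 11, 12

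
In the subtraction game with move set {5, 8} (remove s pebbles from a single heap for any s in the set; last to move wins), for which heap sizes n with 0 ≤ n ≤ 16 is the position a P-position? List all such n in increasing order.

Build the Grundy sequence with g(k) = mex{g(k−s) : s ∈ {5, 8}, s ≤ k}:
k:     0  1  2  3  4  5  6  7  8  9 10 11 12 13 14 15 16
g(k):  0  0  0  0  0  1  1  1  1  1  2  2  2  0  0  0  0
The P-positions (g = 0) in 0..16 are 0, 1, 2, 3, 4, 13, 14, 15, 16.

0, 1, 2, 3, 4, 13, 14, 15, 16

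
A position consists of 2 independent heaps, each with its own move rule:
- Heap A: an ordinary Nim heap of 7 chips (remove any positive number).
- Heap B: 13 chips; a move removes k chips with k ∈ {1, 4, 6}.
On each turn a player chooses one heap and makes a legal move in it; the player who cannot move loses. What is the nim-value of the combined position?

6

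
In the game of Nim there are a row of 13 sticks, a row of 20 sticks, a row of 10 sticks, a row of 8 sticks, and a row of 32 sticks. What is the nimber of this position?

59

Bitwise XOR of the heap sizes:
  001101  (13)
  010100  (20)
  001010  (10)
  001000  (8)
  100000  (32)
  ------
  111011  (59)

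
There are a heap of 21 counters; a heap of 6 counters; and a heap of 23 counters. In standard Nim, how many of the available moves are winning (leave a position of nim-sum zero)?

In binary:
  10101  (21)
  00110  (6)
  10111  (23)
  -----
  00100  (4)
The overall nim-sum is X = 4. A heap of size p has a winning move iff p XOR X < p (reduce it to p XOR X).
  21: 21 XOR 4 = 17 < 21 — winning move (to 17).
  6: 6 XOR 4 = 2 < 6 — winning move (to 2).
  23: 23 XOR 4 = 19 < 23 — winning move (to 19).
That gives 3 winning moves.

3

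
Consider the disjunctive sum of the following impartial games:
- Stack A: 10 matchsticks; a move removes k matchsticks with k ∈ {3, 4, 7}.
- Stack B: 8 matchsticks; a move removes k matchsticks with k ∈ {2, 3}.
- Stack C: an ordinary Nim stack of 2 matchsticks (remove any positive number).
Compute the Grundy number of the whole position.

3

Build the Grundy sequence for stack A with g(k) = mex{g(k−s) : s ∈ {3, 4, 7}, s ≤ k}:
g(0) = mex{} = 0
g(1) = mex{} = 0
g(2) = mex{} = 0
g(3) = mex{0} = 1
g(4) = mex{0} = 1
g(5) = mex{0} = 1
g(6) = mex{0,1} = 2
g(7) = mex{0,1} = 2
g(8) = mex{0,1} = 2
g(9) = mex{0,1,2} = 3
g(10) = mex{1,2} = 0
So g(10) = 0.
For stack B, compute g(0), g(1), … with moves {2, 3}:
g(0) = mex{} = 0
g(1) = mex{} = 0
g(2) = mex{0} = 1
g(3) = mex{0} = 1
g(4) = mex{0,1} = 2
g(5) = mex{1} = 0
g(6) = mex{1,2} = 0
g(7) = mex{0,2} = 1
g(8) = mex{0} = 1
So g(8) = 1.
Stack C is a plain Nim stack of size 2, so its Grundy value is 2.
The value of a disjunctive sum is the nim-sum of the parts.
Combined value = 0 ⊕ 1 ⊕ 2 = 3.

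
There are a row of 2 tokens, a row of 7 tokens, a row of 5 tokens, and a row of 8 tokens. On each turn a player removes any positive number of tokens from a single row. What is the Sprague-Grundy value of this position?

8

Bitwise XOR of the heap sizes:
  0010  (2)
  0111  (7)
  0101  (5)
  1000  (8)
  ----
  1000  (8)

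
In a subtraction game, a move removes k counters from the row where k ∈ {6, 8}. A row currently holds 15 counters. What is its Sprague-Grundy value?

0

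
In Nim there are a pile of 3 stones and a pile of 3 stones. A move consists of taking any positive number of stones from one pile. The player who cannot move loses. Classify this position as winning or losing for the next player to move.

Nim-sum: 3 XOR 3 = 0.
The nim-sum is 0, so this is a P-position: the player to move is in a losing position under optimal play.

Losing position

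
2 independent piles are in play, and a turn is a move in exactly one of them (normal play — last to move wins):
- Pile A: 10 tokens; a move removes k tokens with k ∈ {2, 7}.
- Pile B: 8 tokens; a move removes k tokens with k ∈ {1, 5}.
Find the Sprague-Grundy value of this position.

0

For pile A, compute g(0), g(1), … with moves {2, 7}:
k:     0  1  2  3  4  5  6  7  8  9 10
g(k):  0  0  1  1  0  0  1  1  2  0  0
So g(10) = 0.
For pile B, compute g(0), g(1), … with moves {1, 5}:
g(0) = mex{} = 0
g(1) = mex{0} = 1
g(2) = mex{1} = 0
g(3) = mex{0} = 1
g(4) = mex{1} = 0
g(5) = mex{0} = 1
g(6) = mex{1} = 0
g(7) = mex{0} = 1
g(8) = mex{1} = 0
So g(8) = 0.
By the Sprague-Grundy theorem, the Grundy value of a sum of independent games is the XOR of the component values.
Combined value = 0 ⊕ 0 = 0.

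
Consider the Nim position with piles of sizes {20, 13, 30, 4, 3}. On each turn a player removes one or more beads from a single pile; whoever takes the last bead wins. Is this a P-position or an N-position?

Nim-sum: 20 XOR 13 XOR 30 XOR 4 XOR 3 = 0.
The nim-sum is 0, so this is a P-position: the player to move is in a losing position under optimal play.

P-position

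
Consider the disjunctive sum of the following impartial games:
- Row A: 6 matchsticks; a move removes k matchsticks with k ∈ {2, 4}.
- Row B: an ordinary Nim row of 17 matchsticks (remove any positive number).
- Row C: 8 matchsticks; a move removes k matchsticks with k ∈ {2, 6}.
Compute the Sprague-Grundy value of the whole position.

17

For row A, compute g(0), g(1), … with moves {2, 4}:
g(0) = mex{} = 0
g(1) = mex{} = 0
g(2) = mex{0} = 1
g(3) = mex{0} = 1
g(4) = mex{0,1} = 2
g(5) = mex{0,1} = 2
g(6) = mex{1,2} = 0
So g(6) = 0.
Row B is a plain Nim row of size 17, so its Grundy value is 17.
Grundy values for row C (subtraction set {2, 6}):
g(0) = mex{} = 0
g(1) = mex{} = 0
g(2) = mex{0} = 1
g(3) = mex{0} = 1
g(4) = mex{1} = 0
g(5) = mex{1} = 0
g(6) = mex{0} = 1
g(7) = mex{0} = 1
g(8) = mex{1} = 0
So g(8) = 0.
By the Sprague-Grundy theorem, the Grundy value of a sum of independent games is the XOR of the component values.
Combined value = 0 XOR 17 XOR 0 = 17.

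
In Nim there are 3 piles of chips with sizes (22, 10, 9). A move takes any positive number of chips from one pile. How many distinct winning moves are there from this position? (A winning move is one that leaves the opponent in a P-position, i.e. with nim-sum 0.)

1

In binary:
  10110  (22)
  01010  (10)
  01001  (9)
  -----
  10101  (21)
The overall nim-sum is X = 21. A pile of size p has a winning move iff p XOR X < p (reduce it to p XOR X).
  22: 22 XOR 21 = 3 < 22 — winning move (to 3).
  10: 10 XOR 21 = 31 ≥ 10 — no move.
  9: 9 XOR 21 = 28 ≥ 9 — no move.
That gives 1 winning move.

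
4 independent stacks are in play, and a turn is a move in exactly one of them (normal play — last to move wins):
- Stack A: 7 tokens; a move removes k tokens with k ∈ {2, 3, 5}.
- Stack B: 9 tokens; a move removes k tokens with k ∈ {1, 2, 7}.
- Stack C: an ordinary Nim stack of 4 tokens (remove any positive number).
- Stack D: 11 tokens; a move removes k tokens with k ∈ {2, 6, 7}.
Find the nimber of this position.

For stack A, compute g(0), g(1), … with moves {2, 3, 5}:
k:     0  1  2  3  4  5  6  7
g(k):  0  0  1  1  2  2  3  0
So g(7) = 0.
For stack B, compute g(0), g(1), … with moves {1, 2, 7}:
k:     0  1  2  3  4  5  6  7  8  9
g(k):  0  1  2  0  1  2  0  1  2  0
So g(9) = 0.
Stack C is a plain Nim stack of size 4, so its Grundy value is 4.
For stack D, compute g(0), g(1), … with moves {2, 6, 7}:
g(0) = mex{} = 0
g(1) = mex{} = 0
g(2) = mex{0} = 1
g(3) = mex{0} = 1
g(4) = mex{1} = 0
g(5) = mex{1} = 0
g(6) = mex{0} = 1
g(7) = mex{0} = 1
g(8) = mex{0,1} = 2
g(9) = mex{1} = 0
g(10) = mex{0,1,2} = 3
g(11) = mex{0} = 1
So g(11) = 1.
By the Sprague-Grundy theorem, the Grundy value of a sum of independent games is the XOR of the component values.
Combined value = 0 ⊕ 0 ⊕ 4 ⊕ 1 = 5.

5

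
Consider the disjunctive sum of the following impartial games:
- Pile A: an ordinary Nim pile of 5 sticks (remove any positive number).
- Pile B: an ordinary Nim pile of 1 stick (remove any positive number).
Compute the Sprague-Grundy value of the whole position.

Pile A is a plain Nim pile of size 5, so its Grundy value is 5.
Pile B is a plain Nim pile of size 1, so its Grundy value is 1.
By the Sprague-Grundy theorem, the Grundy value of a sum of independent games is the XOR of the component values.
Combined value = 5 ⊕ 1 = 4.

4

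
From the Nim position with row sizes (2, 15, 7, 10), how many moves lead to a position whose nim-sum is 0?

0

Write each in binary and XOR column by column:
  0010  (2)
  1111  (15)
  0111  (7)
  1010  (10)
  ----
  0000  (0)
The nim-sum is already 0, so every move leaves a nonzero nim-sum — there are no winning moves.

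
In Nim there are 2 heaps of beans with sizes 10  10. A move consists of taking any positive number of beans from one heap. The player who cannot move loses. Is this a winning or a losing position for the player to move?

In binary:
  1010  (10)
  1010  (10)
  ----
  0000  (0)
The nim-sum is 0, so this is a P-position: the player to move is in a losing position under optimal play.

Losing position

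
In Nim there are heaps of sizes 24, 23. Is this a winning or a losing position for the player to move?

Winning position

In binary:
  11000  (24)
  10111  (23)
  -----
  01111  (15)
The nim-sum is 15 ≠ 0, so this is an N-position: the player to move can win.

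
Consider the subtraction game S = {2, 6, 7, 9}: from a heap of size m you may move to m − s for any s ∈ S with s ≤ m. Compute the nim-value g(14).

3

Build the Grundy sequence with g(k) = mex{g(k−s) : s ∈ {2, 6, 7, 9}, s ≤ k}:
k:     0  1  2  3  4  5  6  7  8  9 10 11 12 13 14
g(k):  0  0  1  1  0  0  1  1  2  2  3  3  2  2  3
So g(14) = 3.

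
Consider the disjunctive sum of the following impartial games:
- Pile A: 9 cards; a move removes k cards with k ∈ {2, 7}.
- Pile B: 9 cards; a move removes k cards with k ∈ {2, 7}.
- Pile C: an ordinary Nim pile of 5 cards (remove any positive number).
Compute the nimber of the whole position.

5

Build the Grundy sequence for pile A with g(k) = mex{g(k−s) : s ∈ {2, 7}, s ≤ k}:
g(0) = mex{} = 0
g(1) = mex{} = 0
g(2) = mex{0} = 1
g(3) = mex{0} = 1
g(4) = mex{1} = 0
g(5) = mex{1} = 0
g(6) = mex{0} = 1
g(7) = mex{0} = 1
g(8) = mex{0,1} = 2
g(9) = mex{1} = 0
So g(9) = 0.
Grundy values for pile B (subtraction set {2, 7}):
k:     0  1  2  3  4  5  6  7  8  9
g(k):  0  0  1  1  0  0  1  1  2  0
So g(9) = 0.
Pile C is a plain Nim pile of size 5, so its Grundy value is 5.
By the Sprague-Grundy theorem, the Grundy value of a sum of independent games is the XOR of the component values.
Combined value = 0 ⊕ 0 ⊕ 5 = 5.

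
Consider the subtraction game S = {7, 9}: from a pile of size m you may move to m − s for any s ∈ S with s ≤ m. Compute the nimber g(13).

1

Build the Grundy sequence with g(k) = mex{g(k−s) : s ∈ {7, 9}, s ≤ k}:
k:     0  1  2  3  4  5  6  7  8  9 10 11 12 13
g(k):  0  0  0  0  0  0  0  1  1  1  1  1  1  1
So g(13) = 1.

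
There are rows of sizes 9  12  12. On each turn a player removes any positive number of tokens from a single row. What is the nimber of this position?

9

Nim-sum: 9 ⊕ 12 ⊕ 12 = 9.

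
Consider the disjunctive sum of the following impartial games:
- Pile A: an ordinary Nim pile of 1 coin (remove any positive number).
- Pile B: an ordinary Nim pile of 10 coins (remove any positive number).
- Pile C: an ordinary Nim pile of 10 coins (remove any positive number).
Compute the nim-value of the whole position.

1

Pile A is a plain Nim pile of size 1, so its Grundy value is 1.
Pile B is a plain Nim pile of size 10, so its Grundy value is 10.
Pile C is a plain Nim pile of size 10, so its Grundy value is 10.
The value of a disjunctive sum is the nim-sum of the parts.
Combined value = 1 XOR 10 XOR 10 = 1.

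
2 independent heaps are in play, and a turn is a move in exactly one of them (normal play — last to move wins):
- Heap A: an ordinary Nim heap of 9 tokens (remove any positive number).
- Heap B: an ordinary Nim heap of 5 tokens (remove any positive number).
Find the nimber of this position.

Heap A is a plain Nim heap of size 9, so its Grundy value is 9.
Heap B is a plain Nim heap of size 5, so its Grundy value is 5.
The value of a disjunctive sum is the nim-sum of the parts.
Combined value = 9 ⊕ 5 = 12.

12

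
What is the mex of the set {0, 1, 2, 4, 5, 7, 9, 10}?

The values 0, 1, 2 are all present; 3 is the first non-negative integer missing from the set.

3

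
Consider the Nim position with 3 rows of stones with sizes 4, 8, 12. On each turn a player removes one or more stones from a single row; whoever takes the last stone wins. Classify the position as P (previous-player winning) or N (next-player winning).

P-position

Bitwise XOR of the heap sizes:
  0100  (4)
  1000  (8)
  1100  (12)
  ----
  0000  (0)
The nim-sum is 0, so this is a P-position: the player to move is in a losing position under optimal play.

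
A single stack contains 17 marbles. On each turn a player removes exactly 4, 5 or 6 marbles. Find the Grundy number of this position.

1

Compute g(0), g(1), … for moves {4, 5, 6}:
k:     0  1  2  3  4  5  6  7  8  9 10 11 12 13 14 15 16 17
g(k):  0  0  0  0  1  1  1  1  2  2  0  0  0  0  1  1  1  1
So g(17) = 1.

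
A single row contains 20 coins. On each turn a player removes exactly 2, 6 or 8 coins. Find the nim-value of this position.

Build the Grundy sequence with g(k) = mex{g(k−s) : s ∈ {2, 6, 8}, s ≤ k}:
k:     0  1  2  3  4  5  6  7  8  9 10 11 12 13 14 15 16 17 18 19 20
g(k):  0  0  1  1  0  0  1  1  2  2  3  3  2  2  0  0  1  1  0  0  1
So g(20) = 1.

1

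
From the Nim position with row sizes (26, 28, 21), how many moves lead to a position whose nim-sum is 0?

Compute the nim-sum pairwise:
26 ⊕ 28 = 6
6 ⊕ 21 = 19
The overall nim-sum is X = 19. A row of size p has a winning move iff p XOR X < p (reduce it to p XOR X).
  26: 26 XOR 19 = 9 < 26 — winning move (to 9).
  28: 28 XOR 19 = 15 < 28 — winning move (to 15).
  21: 21 XOR 19 = 6 < 21 — winning move (to 6).
That gives 3 winning moves.

3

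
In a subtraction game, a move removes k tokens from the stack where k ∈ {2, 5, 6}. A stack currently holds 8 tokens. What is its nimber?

0

Grundy values for subtraction set {2, 5, 6}:
k:     0  1  2  3  4  5  6  7  8
g(k):  0  0  1  1  0  2  1  3  0
So g(8) = 0.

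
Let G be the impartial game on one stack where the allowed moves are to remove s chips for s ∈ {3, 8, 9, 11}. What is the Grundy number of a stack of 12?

2

Compute g(0), g(1), … for moves {3, 8, 9, 11}:
k:     0  1  2  3  4  5  6  7  8  9 10 11 12
g(k):  0  0  0  1  1  1  0  0  2  1  1  3  2
So g(12) = 2.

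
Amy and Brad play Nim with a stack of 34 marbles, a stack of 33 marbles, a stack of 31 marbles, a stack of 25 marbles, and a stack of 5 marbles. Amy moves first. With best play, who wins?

Bitwise XOR of the heap sizes:
  100010  (34)
  100001  (33)
  011111  (31)
  011001  (25)
  000101  (5)
  ------
  000000  (0)
The nim-sum is 0, so this is a P-position: the player to move is in a losing position under optimal play; Amy is about to move from it and so loses — Brad wins.

Brad wins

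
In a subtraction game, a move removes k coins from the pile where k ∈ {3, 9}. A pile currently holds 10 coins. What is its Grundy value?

1

Compute g(0), g(1), … for moves {3, 9}:
g(0) = mex{} = 0
g(1) = mex{} = 0
g(2) = mex{} = 0
g(3) = mex{0} = 1
g(4) = mex{0} = 1
g(5) = mex{0} = 1
g(6) = mex{1} = 0
g(7) = mex{1} = 0
g(8) = mex{1} = 0
g(9) = mex{0} = 1
g(10) = mex{0} = 1
So g(10) = 1.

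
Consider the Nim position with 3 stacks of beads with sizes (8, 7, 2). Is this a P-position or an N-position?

N-position

Compute the nim-sum pairwise:
8 XOR 7 = 15
15 XOR 2 = 13
The nim-sum is 13 ≠ 0, so this is an N-position: the player to move can win.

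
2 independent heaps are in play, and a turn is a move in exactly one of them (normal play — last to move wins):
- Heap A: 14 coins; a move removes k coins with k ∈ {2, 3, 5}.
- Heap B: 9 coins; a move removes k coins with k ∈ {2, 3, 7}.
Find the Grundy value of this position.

2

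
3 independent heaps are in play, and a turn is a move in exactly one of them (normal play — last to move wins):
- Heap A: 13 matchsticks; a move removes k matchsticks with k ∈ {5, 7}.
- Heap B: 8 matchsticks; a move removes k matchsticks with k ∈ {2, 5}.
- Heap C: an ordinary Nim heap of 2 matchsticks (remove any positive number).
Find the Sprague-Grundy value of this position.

2

Build the Grundy sequence for heap A with g(k) = mex{g(k−s) : s ∈ {5, 7}, s ≤ k}:
k:     0  1  2  3  4  5  6  7  8  9 10 11 12 13
g(k):  0  0  0  0  0  1  1  1  1  1  2  2  0  0
So g(13) = 0.
Grundy values for heap B (subtraction set {2, 5}):
g(0) = mex{} = 0
g(1) = mex{} = 0
g(2) = mex{0} = 1
g(3) = mex{0} = 1
g(4) = mex{1} = 0
g(5) = mex{0,1} = 2
g(6) = mex{0} = 1
g(7) = mex{1,2} = 0
g(8) = mex{1} = 0
So g(8) = 0.
Heap C is a plain Nim heap of size 2, so its Grundy value is 2.
By the Sprague-Grundy theorem, the Grundy value of a sum of independent games is the XOR of the component values.
Combined value = 0 ⊕ 0 ⊕ 2 = 2.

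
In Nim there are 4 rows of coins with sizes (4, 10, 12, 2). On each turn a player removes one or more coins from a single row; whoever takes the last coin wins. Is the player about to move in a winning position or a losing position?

Losing position

Bitwise XOR of the heap sizes:
  0100  (4)
  1010  (10)
  1100  (12)
  0010  (2)
  ----
  0000  (0)
The nim-sum is 0, so this is a P-position: the player to move is in a losing position under optimal play.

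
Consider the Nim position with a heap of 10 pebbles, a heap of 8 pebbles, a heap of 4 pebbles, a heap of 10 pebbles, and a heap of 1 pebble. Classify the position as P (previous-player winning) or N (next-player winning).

Nim-sum: 10 XOR 8 XOR 4 XOR 10 XOR 1 = 13.
The nim-sum is 13 ≠ 0, so this is an N-position: the player to move can win.

N-position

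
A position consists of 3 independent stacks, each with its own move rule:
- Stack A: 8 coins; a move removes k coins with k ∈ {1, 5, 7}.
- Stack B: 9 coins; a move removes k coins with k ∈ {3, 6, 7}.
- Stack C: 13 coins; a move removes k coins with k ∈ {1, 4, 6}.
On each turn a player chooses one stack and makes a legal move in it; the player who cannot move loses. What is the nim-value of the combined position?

2

Grundy values for stack A (subtraction set {1, 5, 7}):
g(0) = mex{} = 0
g(1) = mex{0} = 1
g(2) = mex{1} = 0
g(3) = mex{0} = 1
g(4) = mex{1} = 0
g(5) = mex{0} = 1
g(6) = mex{1} = 0
g(7) = mex{0} = 1
g(8) = mex{1} = 0
So g(8) = 0.
For stack B, compute g(0), g(1), … with moves {3, 6, 7}:
k:     0  1  2  3  4  5  6  7  8  9
g(k):  0  0  0  1  1  1  2  2  2  3
So g(9) = 3.
Grundy values for stack C (subtraction set {1, 4, 6}):
g(0) = mex{} = 0
g(1) = mex{0} = 1
g(2) = mex{1} = 0
g(3) = mex{0} = 1
g(4) = mex{0,1} = 2
g(5) = mex{1,2} = 0
g(6) = mex{0} = 1
g(7) = mex{1} = 0
g(8) = mex{0,2} = 1
g(9) = mex{0,1} = 2
g(10) = mex{1,2} = 0
g(11) = mex{0} = 1
g(12) = mex{1} = 0
g(13) = mex{0,2} = 1
So g(13) = 1.
The value of a disjunctive sum is the nim-sum of the parts.
Combined value = 0 XOR 3 XOR 1 = 2.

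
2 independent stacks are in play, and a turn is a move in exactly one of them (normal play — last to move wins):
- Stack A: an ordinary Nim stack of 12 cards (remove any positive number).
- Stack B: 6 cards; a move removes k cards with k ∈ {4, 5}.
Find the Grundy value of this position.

13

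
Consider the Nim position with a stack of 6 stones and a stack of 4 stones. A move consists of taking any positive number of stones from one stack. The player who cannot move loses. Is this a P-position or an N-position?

N-position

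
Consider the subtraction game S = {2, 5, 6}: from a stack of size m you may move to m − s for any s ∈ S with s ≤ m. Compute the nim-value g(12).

Grundy values for subtraction set {2, 5, 6}:
k:     0  1  2  3  4  5  6  7  8  9 10 11 12
g(k):  0  0  1  1  0  2  1  3  0  2  1  0  0
So g(12) = 0.

0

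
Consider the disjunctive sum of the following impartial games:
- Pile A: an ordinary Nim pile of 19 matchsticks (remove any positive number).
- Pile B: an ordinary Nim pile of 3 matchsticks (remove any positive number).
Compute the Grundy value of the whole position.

Pile A is a plain Nim pile of size 19, so its Grundy value is 19.
Pile B is a plain Nim pile of size 3, so its Grundy value is 3.
By the Sprague-Grundy theorem, the Grundy value of a sum of independent games is the XOR of the component values.
Combined value = 19 ⊕ 3 = 16.

16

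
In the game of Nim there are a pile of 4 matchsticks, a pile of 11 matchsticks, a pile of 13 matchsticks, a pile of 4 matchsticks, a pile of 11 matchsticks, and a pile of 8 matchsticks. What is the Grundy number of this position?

5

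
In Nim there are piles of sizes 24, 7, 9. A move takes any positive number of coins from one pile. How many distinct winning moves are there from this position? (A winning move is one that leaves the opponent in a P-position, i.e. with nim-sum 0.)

1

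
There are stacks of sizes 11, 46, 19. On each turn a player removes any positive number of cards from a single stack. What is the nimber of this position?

Nim-sum: 11 ^ 46 ^ 19 = 54.

54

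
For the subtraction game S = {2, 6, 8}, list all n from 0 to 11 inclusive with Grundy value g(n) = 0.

0, 1, 4, 5

Build the Grundy sequence with g(k) = mex{g(k−s) : s ∈ {2, 6, 8}, s ≤ k}:
k:     0  1  2  3  4  5  6  7  8  9 10 11
g(k):  0  0  1  1  0  0  1  1  2  2  3  3
The P-positions (g = 0) in 0..11 are 0, 1, 4, 5.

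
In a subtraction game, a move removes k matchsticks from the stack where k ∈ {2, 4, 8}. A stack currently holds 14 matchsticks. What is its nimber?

1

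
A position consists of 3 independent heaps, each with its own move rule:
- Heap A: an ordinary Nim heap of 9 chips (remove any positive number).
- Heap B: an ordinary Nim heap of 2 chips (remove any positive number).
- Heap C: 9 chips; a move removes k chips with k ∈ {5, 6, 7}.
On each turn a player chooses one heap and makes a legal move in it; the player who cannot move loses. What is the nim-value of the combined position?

Heap A is a plain Nim heap of size 9, so its Grundy value is 9.
Heap B is a plain Nim heap of size 2, so its Grundy value is 2.
Build the Grundy sequence for heap C with g(k) = mex{g(k−s) : s ∈ {5, 6, 7}, s ≤ k}:
g(0) = mex{} = 0
g(1) = mex{} = 0
g(2) = mex{} = 0
g(3) = mex{} = 0
g(4) = mex{} = 0
g(5) = mex{0} = 1
g(6) = mex{0} = 1
g(7) = mex{0} = 1
g(8) = mex{0} = 1
g(9) = mex{0} = 1
So g(9) = 1.
By the Sprague-Grundy theorem, the Grundy value of a sum of independent games is the XOR of the component values.
Combined value = 9 XOR 2 XOR 1 = 10.

10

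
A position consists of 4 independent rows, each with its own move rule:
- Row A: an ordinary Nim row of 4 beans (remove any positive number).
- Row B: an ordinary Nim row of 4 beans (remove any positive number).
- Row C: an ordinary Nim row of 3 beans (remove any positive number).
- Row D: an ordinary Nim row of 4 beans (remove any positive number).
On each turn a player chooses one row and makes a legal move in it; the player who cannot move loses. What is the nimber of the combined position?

7

Row A is a plain Nim row of size 4, so its Grundy value is 4.
Row B is a plain Nim row of size 4, so its Grundy value is 4.
Row C is a plain Nim row of size 3, so its Grundy value is 3.
Row D is a plain Nim row of size 4, so its Grundy value is 4.
The value of a disjunctive sum is the nim-sum of the parts.
Combined value = 4 ⊕ 4 ⊕ 3 ⊕ 4 = 7.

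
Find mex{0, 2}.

0 is in the set but 1 is not, so the mex is 1.

1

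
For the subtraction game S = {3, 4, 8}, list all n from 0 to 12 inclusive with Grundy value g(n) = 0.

Build the Grundy sequence with g(k) = mex{g(k−s) : s ∈ {3, 4, 8}, s ≤ k}:
g(0) = mex{} = 0
g(1) = mex{} = 0
g(2) = mex{} = 0
g(3) = mex{0} = 1
g(4) = mex{0} = 1
g(5) = mex{0} = 1
g(6) = mex{0,1} = 2
g(7) = mex{1} = 0
g(8) = mex{0,1} = 2
g(9) = mex{0,1,2} = 3
g(10) = mex{0,2} = 1
g(11) = mex{0,1,2} = 3
g(12) = mex{1,2,3} = 0
The P-positions (g = 0) in 0..12 are 0, 1, 2, 7, 12.

0, 1, 2, 7, 12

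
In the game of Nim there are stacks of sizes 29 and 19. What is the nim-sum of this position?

14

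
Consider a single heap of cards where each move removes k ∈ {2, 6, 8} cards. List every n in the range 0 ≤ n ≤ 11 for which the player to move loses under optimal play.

0, 1, 4, 5

Compute g(0), g(1), … for moves {2, 6, 8}:
k:     0  1  2  3  4  5  6  7  8  9 10 11
g(k):  0  0  1  1  0  0  1  1  2  2  3  3
The P-positions (g = 0) in 0..11 are 0, 1, 4, 5.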